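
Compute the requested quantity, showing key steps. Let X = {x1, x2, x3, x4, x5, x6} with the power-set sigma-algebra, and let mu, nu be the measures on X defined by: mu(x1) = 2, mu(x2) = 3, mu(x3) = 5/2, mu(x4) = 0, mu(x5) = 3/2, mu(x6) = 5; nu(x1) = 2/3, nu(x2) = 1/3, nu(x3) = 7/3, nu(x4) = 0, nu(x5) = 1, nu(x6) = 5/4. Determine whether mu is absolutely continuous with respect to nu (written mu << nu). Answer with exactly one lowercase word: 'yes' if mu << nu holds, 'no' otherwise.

mu << nu means: every nu-null measurable set is also mu-null; equivalently, for every atom x, if nu({x}) = 0 then mu({x}) = 0.
Checking each atom:
  x1: nu = 2/3 > 0 -> no constraint.
  x2: nu = 1/3 > 0 -> no constraint.
  x3: nu = 7/3 > 0 -> no constraint.
  x4: nu = 0, mu = 0 -> consistent with mu << nu.
  x5: nu = 1 > 0 -> no constraint.
  x6: nu = 5/4 > 0 -> no constraint.
No atom violates the condition. Therefore mu << nu.

yes


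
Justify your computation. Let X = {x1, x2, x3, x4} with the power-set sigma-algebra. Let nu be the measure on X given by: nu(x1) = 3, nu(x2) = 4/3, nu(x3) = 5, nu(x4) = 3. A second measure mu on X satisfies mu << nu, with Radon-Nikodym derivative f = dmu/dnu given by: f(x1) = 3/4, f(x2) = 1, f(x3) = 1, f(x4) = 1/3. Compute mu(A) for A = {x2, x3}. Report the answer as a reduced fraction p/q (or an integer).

By the defining property of the Radon-Nikodym derivative, for every measurable set A,
  mu(A) = integral_A f dnu.
Since nu is a discrete measure concentrated on the atoms of X, the integral over A reduces to the sum
  mu(A) = sum_{x in A} f(x) * nu({x}).
Computing each term:
  x2: f(x2) * nu(x2) = 1 * 4/3 = 4/3.
  x3: f(x3) * nu(x3) = 1 * 5 = 5.
Summing: mu(A) = 4/3 + 5 = 19/3.

19/3


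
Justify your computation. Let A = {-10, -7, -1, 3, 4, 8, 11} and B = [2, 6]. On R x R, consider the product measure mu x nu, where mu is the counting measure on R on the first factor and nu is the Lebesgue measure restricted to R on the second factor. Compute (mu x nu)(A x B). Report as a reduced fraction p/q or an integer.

For a measurable rectangle A x B, the product measure satisfies
  (mu x nu)(A x B) = mu(A) * nu(B).
  mu(A) = 7.
  nu(B) = 4.
  (mu x nu)(A x B) = 7 * 4 = 28.

28


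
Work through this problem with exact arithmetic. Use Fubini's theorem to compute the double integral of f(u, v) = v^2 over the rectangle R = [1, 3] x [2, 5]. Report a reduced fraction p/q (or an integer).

f(u, v) is a tensor product of a function of u and a function of v, and both factors are bounded continuous (hence Lebesgue integrable) on the rectangle, so Fubini's theorem applies:
  integral_R f d(m x m) = (integral_a1^b1 1 du) * (integral_a2^b2 v^2 dv).
Inner integral in u: integral_{1}^{3} 1 du = (3^1 - 1^1)/1
  = 2.
Inner integral in v: integral_{2}^{5} v^2 dv = (5^3 - 2^3)/3
  = 39.
Product: (2) * (39) = 78.

78


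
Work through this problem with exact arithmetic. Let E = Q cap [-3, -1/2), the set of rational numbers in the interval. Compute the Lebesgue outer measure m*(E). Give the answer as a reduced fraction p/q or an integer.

Q cap [-3, -1/2) is countable; list its elements as q_1, q_2, ... . Fix eps > 0 and cover the k-th point by an interval of length eps * 2^(-k). The cover has total length eps * sum_{k>=1} 2^(-k) = eps, so by definition of outer measure m*(Q cap [-3, -1/2)) <= eps. Since eps was arbitrary and m* >= 0, the outer measure is 0.

0


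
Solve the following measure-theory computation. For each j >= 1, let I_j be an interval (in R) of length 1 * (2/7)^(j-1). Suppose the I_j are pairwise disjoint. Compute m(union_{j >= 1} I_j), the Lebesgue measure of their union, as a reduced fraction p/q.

By countable additivity of the Lebesgue measure on pairwise disjoint measurable sets,
  m(union_{j >= 1} I_j) = sum_{j >= 1} m(I_j) = sum_{j >= 1} a * r^(j-1),
  with a = 1 and r = 2/7.
Since 0 < r = 2/7 < 1, the geometric series converges:
  sum_{j >= 1} a * r^(j-1) = a / (1 - r).
  = 1 / (1 - 2/7)
  = 1 / (5/7)
  = 7/5.

7/5


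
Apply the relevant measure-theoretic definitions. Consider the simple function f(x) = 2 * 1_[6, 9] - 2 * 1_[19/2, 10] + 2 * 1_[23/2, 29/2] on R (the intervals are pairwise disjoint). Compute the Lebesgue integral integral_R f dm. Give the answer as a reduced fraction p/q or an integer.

For a simple function f = sum_i c_i * 1_{A_i} with disjoint A_i,
  integral f dm = sum_i c_i * m(A_i).
Lengths of the A_i:
  m(A_1) = 9 - 6 = 3.
  m(A_2) = 10 - 19/2 = 1/2.
  m(A_3) = 29/2 - 23/2 = 3.
Contributions c_i * m(A_i):
  (2) * (3) = 6.
  (-2) * (1/2) = -1.
  (2) * (3) = 6.
Total: 6 - 1 + 6 = 11.

11


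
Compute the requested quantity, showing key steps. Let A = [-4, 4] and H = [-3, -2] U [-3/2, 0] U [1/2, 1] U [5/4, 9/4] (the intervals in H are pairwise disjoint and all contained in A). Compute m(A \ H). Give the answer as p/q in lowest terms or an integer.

The ambient interval has length m(A) = 4 - (-4) = 8.
Since the holes are disjoint and sit inside A, by finite additivity
  m(H) = sum_i (b_i - a_i), and m(A \ H) = m(A) - m(H).
Computing the hole measures:
  m(H_1) = -2 - (-3) = 1.
  m(H_2) = 0 - (-3/2) = 3/2.
  m(H_3) = 1 - 1/2 = 1/2.
  m(H_4) = 9/4 - 5/4 = 1.
Summed: m(H) = 1 + 3/2 + 1/2 + 1 = 4.
So m(A \ H) = 8 - 4 = 4.

4


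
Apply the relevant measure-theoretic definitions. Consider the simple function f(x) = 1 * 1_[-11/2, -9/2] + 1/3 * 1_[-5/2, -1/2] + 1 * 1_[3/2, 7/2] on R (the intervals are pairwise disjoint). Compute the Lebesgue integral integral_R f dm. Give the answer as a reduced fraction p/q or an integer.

For a simple function f = sum_i c_i * 1_{A_i} with disjoint A_i,
  integral f dm = sum_i c_i * m(A_i).
Lengths of the A_i:
  m(A_1) = -9/2 - (-11/2) = 1.
  m(A_2) = -1/2 - (-5/2) = 2.
  m(A_3) = 7/2 - 3/2 = 2.
Contributions c_i * m(A_i):
  (1) * (1) = 1.
  (1/3) * (2) = 2/3.
  (1) * (2) = 2.
Total: 1 + 2/3 + 2 = 11/3.

11/3


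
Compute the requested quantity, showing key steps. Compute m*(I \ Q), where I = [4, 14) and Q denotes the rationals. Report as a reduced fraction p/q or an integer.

The interval I = [4, 14) has m(I) = 14 - 4 = 10 (endpoints are measure-zero, so open/closed/half-open agree). Write I = (I cap Q) u (I \ Q). The rationals in I are countable, so m*(I cap Q) = 0 (cover each rational by intervals whose total length is arbitrarily small). By countable subadditivity m*(I) <= m*(I cap Q) + m*(I \ Q), hence m*(I \ Q) >= m(I) = 10. The reverse inequality m*(I \ Q) <= m*(I) = 10 is trivial since (I \ Q) is a subset of I. Therefore m*(I \ Q) = 10.

10


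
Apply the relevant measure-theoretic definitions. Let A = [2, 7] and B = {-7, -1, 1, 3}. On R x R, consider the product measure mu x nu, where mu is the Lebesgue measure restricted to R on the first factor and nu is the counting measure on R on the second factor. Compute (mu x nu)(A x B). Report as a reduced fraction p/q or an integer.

For a measurable rectangle A x B, the product measure satisfies
  (mu x nu)(A x B) = mu(A) * nu(B).
  mu(A) = 5.
  nu(B) = 4.
  (mu x nu)(A x B) = 5 * 4 = 20.

20


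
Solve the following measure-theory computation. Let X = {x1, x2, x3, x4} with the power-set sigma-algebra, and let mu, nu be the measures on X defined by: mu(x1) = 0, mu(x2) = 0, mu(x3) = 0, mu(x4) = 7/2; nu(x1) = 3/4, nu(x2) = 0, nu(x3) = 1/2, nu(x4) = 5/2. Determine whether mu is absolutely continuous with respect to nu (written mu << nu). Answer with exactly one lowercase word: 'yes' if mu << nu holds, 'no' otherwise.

mu << nu means: every nu-null measurable set is also mu-null; equivalently, for every atom x, if nu({x}) = 0 then mu({x}) = 0.
Checking each atom:
  x1: nu = 3/4 > 0 -> no constraint.
  x2: nu = 0, mu = 0 -> consistent with mu << nu.
  x3: nu = 1/2 > 0 -> no constraint.
  x4: nu = 5/2 > 0 -> no constraint.
No atom violates the condition. Therefore mu << nu.

yes


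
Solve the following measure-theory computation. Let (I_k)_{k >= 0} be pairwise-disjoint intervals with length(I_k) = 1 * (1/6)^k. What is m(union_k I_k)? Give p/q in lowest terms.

By countable additivity of the Lebesgue measure on pairwise disjoint measurable sets,
  m(union_{k >= 0} I_k) = sum_{k >= 0} m(I_k) = sum_{k >= 0} a * r^k,
  with a = 1 and r = 1/6.
Since 0 < r = 1/6 < 1, the geometric series converges:
  sum_{k >= 0} a * r^k = a / (1 - r).
  = 1 / (1 - 1/6)
  = 1 / (5/6)
  = 6/5.

6/5


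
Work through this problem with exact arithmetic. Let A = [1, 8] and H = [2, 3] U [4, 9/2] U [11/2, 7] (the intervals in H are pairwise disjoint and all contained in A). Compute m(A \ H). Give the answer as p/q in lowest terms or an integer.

The ambient interval has length m(A) = 8 - 1 = 7.
Since the holes are disjoint and sit inside A, by finite additivity
  m(H) = sum_i (b_i - a_i), and m(A \ H) = m(A) - m(H).
Computing the hole measures:
  m(H_1) = 3 - 2 = 1.
  m(H_2) = 9/2 - 4 = 1/2.
  m(H_3) = 7 - 11/2 = 3/2.
Summed: m(H) = 1 + 1/2 + 3/2 = 3.
So m(A \ H) = 7 - 3 = 4.

4


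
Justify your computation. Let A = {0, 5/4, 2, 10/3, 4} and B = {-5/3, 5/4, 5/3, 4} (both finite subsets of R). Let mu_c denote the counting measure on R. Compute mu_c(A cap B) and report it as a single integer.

Counting measure on a finite set equals cardinality. mu_c(A cap B) = |A cap B| (elements appearing in both).
Enumerating the elements of A that also lie in B gives 2 element(s).
So mu_c(A cap B) = 2.

2


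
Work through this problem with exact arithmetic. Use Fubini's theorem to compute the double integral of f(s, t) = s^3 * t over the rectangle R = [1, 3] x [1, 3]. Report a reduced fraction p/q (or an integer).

f(s, t) is a tensor product of a function of s and a function of t, and both factors are bounded continuous (hence Lebesgue integrable) on the rectangle, so Fubini's theorem applies:
  integral_R f d(m x m) = (integral_a1^b1 s^3 ds) * (integral_a2^b2 t dt).
Inner integral in s: integral_{1}^{3} s^3 ds = (3^4 - 1^4)/4
  = 20.
Inner integral in t: integral_{1}^{3} t dt = (3^2 - 1^2)/2
  = 4.
Product: (20) * (4) = 80.

80


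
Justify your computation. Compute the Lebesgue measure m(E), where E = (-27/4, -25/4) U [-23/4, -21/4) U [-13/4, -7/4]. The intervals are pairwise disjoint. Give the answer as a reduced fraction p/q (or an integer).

For pairwise disjoint intervals, m(union_i I_i) = sum_i m(I_i),
and m is invariant under swapping open/closed endpoints (single points have measure 0).
So m(E) = sum_i (b_i - a_i).
  I_1 has length -25/4 - (-27/4) = 1/2.
  I_2 has length -21/4 - (-23/4) = 1/2.
  I_3 has length -7/4 - (-13/4) = 3/2.
Summing:
  m(E) = 1/2 + 1/2 + 3/2 = 5/2.

5/2


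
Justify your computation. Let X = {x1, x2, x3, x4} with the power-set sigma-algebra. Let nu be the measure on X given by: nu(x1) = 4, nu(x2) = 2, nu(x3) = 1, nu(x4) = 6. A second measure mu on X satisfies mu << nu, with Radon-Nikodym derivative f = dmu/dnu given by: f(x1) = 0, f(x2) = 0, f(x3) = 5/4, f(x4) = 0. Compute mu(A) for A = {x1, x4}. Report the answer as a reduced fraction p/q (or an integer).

By the defining property of the Radon-Nikodym derivative, for every measurable set A,
  mu(A) = integral_A f dnu.
Since nu is a discrete measure concentrated on the atoms of X, the integral over A reduces to the sum
  mu(A) = sum_{x in A} f(x) * nu({x}).
Computing each term:
  x1: f(x1) * nu(x1) = 0 * 4 = 0.
  x4: f(x4) * nu(x4) = 0 * 6 = 0.
Summing: mu(A) = 0 + 0 = 0.

0


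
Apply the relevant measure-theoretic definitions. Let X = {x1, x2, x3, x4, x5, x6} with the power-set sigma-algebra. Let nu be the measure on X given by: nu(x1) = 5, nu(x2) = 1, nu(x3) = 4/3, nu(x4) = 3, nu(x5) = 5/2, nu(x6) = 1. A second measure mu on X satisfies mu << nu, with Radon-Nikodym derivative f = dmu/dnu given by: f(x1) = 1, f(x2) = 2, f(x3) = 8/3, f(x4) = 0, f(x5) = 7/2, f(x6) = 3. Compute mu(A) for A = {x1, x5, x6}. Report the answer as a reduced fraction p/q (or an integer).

By the defining property of the Radon-Nikodym derivative, for every measurable set A,
  mu(A) = integral_A f dnu.
Since nu is a discrete measure concentrated on the atoms of X, the integral over A reduces to the sum
  mu(A) = sum_{x in A} f(x) * nu({x}).
Computing each term:
  x1: f(x1) * nu(x1) = 1 * 5 = 5.
  x5: f(x5) * nu(x5) = 7/2 * 5/2 = 35/4.
  x6: f(x6) * nu(x6) = 3 * 1 = 3.
Summing: mu(A) = 5 + 35/4 + 3 = 67/4.

67/4


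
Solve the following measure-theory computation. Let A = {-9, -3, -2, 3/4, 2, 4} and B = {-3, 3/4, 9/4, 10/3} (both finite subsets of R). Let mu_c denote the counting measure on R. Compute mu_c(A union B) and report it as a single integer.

Counting measure on a finite set equals cardinality. By inclusion-exclusion, |A union B| = |A| + |B| - |A cap B|.
|A| = 6, |B| = 4, |A cap B| = 2.
So mu_c(A union B) = 6 + 4 - 2 = 8.

8


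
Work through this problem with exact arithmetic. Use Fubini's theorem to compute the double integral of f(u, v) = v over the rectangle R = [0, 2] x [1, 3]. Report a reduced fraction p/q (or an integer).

f(u, v) is a tensor product of a function of u and a function of v, and both factors are bounded continuous (hence Lebesgue integrable) on the rectangle, so Fubini's theorem applies:
  integral_R f d(m x m) = (integral_a1^b1 1 du) * (integral_a2^b2 v dv).
Inner integral in u: integral_{0}^{2} 1 du = (2^1 - 0^1)/1
  = 2.
Inner integral in v: integral_{1}^{3} v dv = (3^2 - 1^2)/2
  = 4.
Product: (2) * (4) = 8.

8


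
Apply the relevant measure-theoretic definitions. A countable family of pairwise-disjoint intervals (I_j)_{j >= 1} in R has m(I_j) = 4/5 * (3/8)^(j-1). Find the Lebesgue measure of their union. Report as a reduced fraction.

By countable additivity of the Lebesgue measure on pairwise disjoint measurable sets,
  m(union_{j >= 1} I_j) = sum_{j >= 1} m(I_j) = sum_{j >= 1} a * r^(j-1),
  with a = 4/5 and r = 3/8.
Since 0 < r = 3/8 < 1, the geometric series converges:
  sum_{j >= 1} a * r^(j-1) = a / (1 - r).
  = 4/5 / (1 - 3/8)
  = 4/5 / (5/8)
  = 32/25.

32/25


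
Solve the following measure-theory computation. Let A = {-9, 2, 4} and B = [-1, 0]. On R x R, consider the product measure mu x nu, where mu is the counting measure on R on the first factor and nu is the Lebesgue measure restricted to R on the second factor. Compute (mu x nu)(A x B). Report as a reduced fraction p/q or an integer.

For a measurable rectangle A x B, the product measure satisfies
  (mu x nu)(A x B) = mu(A) * nu(B).
  mu(A) = 3.
  nu(B) = 1.
  (mu x nu)(A x B) = 3 * 1 = 3.

3


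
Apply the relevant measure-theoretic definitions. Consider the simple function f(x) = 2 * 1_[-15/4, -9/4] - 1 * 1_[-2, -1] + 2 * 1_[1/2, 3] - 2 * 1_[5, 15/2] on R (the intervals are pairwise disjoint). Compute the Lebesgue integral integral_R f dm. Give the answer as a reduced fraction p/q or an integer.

For a simple function f = sum_i c_i * 1_{A_i} with disjoint A_i,
  integral f dm = sum_i c_i * m(A_i).
Lengths of the A_i:
  m(A_1) = -9/4 - (-15/4) = 3/2.
  m(A_2) = -1 - (-2) = 1.
  m(A_3) = 3 - 1/2 = 5/2.
  m(A_4) = 15/2 - 5 = 5/2.
Contributions c_i * m(A_i):
  (2) * (3/2) = 3.
  (-1) * (1) = -1.
  (2) * (5/2) = 5.
  (-2) * (5/2) = -5.
Total: 3 - 1 + 5 - 5 = 2.

2


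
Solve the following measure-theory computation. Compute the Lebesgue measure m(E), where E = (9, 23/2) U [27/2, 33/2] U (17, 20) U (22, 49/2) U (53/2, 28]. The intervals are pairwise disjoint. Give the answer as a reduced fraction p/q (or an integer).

For pairwise disjoint intervals, m(union_i I_i) = sum_i m(I_i),
and m is invariant under swapping open/closed endpoints (single points have measure 0).
So m(E) = sum_i (b_i - a_i).
  I_1 has length 23/2 - 9 = 5/2.
  I_2 has length 33/2 - 27/2 = 3.
  I_3 has length 20 - 17 = 3.
  I_4 has length 49/2 - 22 = 5/2.
  I_5 has length 28 - 53/2 = 3/2.
Summing:
  m(E) = 5/2 + 3 + 3 + 5/2 + 3/2 = 25/2.

25/2


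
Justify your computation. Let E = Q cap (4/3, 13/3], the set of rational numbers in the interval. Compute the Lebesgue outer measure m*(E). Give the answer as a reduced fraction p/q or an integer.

E = Q cap (4/3, 13/3] is a subset of Q, which is countable. Enumerate Q = {q_1, q_2, ...}; for any eps > 0, cover q_k by the open interval (q_k - eps/2^(k+1), q_k + eps/2^(k+1)), of length eps/2^k. The total cover length is sum_{k>=1} eps/2^k = eps. Hence m*(E) <= m*(Q) <= eps for every eps > 0, and since outer measure is non-negative, m*(E) = 0.

0


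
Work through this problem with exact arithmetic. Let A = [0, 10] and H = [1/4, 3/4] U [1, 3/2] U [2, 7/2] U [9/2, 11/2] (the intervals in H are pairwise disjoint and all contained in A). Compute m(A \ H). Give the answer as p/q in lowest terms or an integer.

The ambient interval has length m(A) = 10 - 0 = 10.
Since the holes are disjoint and sit inside A, by finite additivity
  m(H) = sum_i (b_i - a_i), and m(A \ H) = m(A) - m(H).
Computing the hole measures:
  m(H_1) = 3/4 - 1/4 = 1/2.
  m(H_2) = 3/2 - 1 = 1/2.
  m(H_3) = 7/2 - 2 = 3/2.
  m(H_4) = 11/2 - 9/2 = 1.
Summed: m(H) = 1/2 + 1/2 + 3/2 + 1 = 7/2.
So m(A \ H) = 10 - 7/2 = 13/2.

13/2


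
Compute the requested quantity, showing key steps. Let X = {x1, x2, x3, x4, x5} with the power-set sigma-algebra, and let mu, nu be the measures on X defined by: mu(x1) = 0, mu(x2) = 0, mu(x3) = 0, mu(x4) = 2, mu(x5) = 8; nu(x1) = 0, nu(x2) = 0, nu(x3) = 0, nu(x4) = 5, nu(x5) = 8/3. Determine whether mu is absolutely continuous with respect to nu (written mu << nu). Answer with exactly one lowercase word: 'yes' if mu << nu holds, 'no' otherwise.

mu << nu means: every nu-null measurable set is also mu-null; equivalently, for every atom x, if nu({x}) = 0 then mu({x}) = 0.
Checking each atom:
  x1: nu = 0, mu = 0 -> consistent with mu << nu.
  x2: nu = 0, mu = 0 -> consistent with mu << nu.
  x3: nu = 0, mu = 0 -> consistent with mu << nu.
  x4: nu = 5 > 0 -> no constraint.
  x5: nu = 8/3 > 0 -> no constraint.
No atom violates the condition. Therefore mu << nu.

yes


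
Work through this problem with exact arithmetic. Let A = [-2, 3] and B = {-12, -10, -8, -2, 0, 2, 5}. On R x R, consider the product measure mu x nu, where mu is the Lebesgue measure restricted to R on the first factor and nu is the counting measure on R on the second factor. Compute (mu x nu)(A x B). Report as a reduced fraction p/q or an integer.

For a measurable rectangle A x B, the product measure satisfies
  (mu x nu)(A x B) = mu(A) * nu(B).
  mu(A) = 5.
  nu(B) = 7.
  (mu x nu)(A x B) = 5 * 7 = 35.

35


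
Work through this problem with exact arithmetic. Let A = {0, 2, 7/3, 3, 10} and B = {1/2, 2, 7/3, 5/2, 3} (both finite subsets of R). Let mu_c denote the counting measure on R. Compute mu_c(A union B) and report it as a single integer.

Counting measure on a finite set equals cardinality. By inclusion-exclusion, |A union B| = |A| + |B| - |A cap B|.
|A| = 5, |B| = 5, |A cap B| = 3.
So mu_c(A union B) = 5 + 5 - 3 = 7.

7


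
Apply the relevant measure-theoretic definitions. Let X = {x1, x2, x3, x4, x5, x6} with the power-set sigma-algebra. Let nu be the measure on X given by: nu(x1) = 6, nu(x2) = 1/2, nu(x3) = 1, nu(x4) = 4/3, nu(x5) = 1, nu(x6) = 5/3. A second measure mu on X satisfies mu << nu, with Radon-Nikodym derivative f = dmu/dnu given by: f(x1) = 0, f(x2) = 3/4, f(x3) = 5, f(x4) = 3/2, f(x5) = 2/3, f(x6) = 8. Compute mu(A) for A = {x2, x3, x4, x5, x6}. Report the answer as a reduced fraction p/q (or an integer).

By the defining property of the Radon-Nikodym derivative, for every measurable set A,
  mu(A) = integral_A f dnu.
Since nu is a discrete measure concentrated on the atoms of X, the integral over A reduces to the sum
  mu(A) = sum_{x in A} f(x) * nu({x}).
Computing each term:
  x2: f(x2) * nu(x2) = 3/4 * 1/2 = 3/8.
  x3: f(x3) * nu(x3) = 5 * 1 = 5.
  x4: f(x4) * nu(x4) = 3/2 * 4/3 = 2.
  x5: f(x5) * nu(x5) = 2/3 * 1 = 2/3.
  x6: f(x6) * nu(x6) = 8 * 5/3 = 40/3.
Summing: mu(A) = 3/8 + 5 + 2 + 2/3 + 40/3 = 171/8.

171/8


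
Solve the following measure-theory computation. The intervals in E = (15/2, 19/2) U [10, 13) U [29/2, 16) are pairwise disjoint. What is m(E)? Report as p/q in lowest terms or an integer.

For pairwise disjoint intervals, m(union_i I_i) = sum_i m(I_i),
and m is invariant under swapping open/closed endpoints (single points have measure 0).
So m(E) = sum_i (b_i - a_i).
  I_1 has length 19/2 - 15/2 = 2.
  I_2 has length 13 - 10 = 3.
  I_3 has length 16 - 29/2 = 3/2.
Summing:
  m(E) = 2 + 3 + 3/2 = 13/2.

13/2


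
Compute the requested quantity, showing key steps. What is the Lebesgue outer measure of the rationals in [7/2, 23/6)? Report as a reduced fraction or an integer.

E = Q cap [7/2, 23/6) is a subset of Q, which is countable. Enumerate Q = {q_1, q_2, ...}; for any eps > 0, cover q_k by the open interval (q_k - eps/2^(k+1), q_k + eps/2^(k+1)), of length eps/2^k. The total cover length is sum_{k>=1} eps/2^k = eps. Hence m*(E) <= m*(Q) <= eps for every eps > 0, and since outer measure is non-negative, m*(E) = 0.

0


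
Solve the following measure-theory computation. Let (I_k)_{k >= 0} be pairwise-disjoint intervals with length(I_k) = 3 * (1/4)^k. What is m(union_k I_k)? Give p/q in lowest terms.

By countable additivity of the Lebesgue measure on pairwise disjoint measurable sets,
  m(union_{k >= 0} I_k) = sum_{k >= 0} m(I_k) = sum_{k >= 0} a * r^k,
  with a = 3 and r = 1/4.
Since 0 < r = 1/4 < 1, the geometric series converges:
  sum_{k >= 0} a * r^k = a / (1 - r).
  = 3 / (1 - 1/4)
  = 3 / (3/4)
  = 4.

4


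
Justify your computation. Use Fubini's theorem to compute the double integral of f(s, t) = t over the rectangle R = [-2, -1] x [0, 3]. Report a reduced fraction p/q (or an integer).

f(s, t) is a tensor product of a function of s and a function of t, and both factors are bounded continuous (hence Lebesgue integrable) on the rectangle, so Fubini's theorem applies:
  integral_R f d(m x m) = (integral_a1^b1 1 ds) * (integral_a2^b2 t dt).
Inner integral in s: integral_{-2}^{-1} 1 ds = ((-1)^1 - (-2)^1)/1
  = 1.
Inner integral in t: integral_{0}^{3} t dt = (3^2 - 0^2)/2
  = 9/2.
Product: (1) * (9/2) = 9/2.

9/2


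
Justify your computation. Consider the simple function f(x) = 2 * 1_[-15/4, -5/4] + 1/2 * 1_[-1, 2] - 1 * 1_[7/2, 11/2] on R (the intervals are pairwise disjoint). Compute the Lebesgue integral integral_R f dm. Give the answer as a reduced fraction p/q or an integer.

For a simple function f = sum_i c_i * 1_{A_i} with disjoint A_i,
  integral f dm = sum_i c_i * m(A_i).
Lengths of the A_i:
  m(A_1) = -5/4 - (-15/4) = 5/2.
  m(A_2) = 2 - (-1) = 3.
  m(A_3) = 11/2 - 7/2 = 2.
Contributions c_i * m(A_i):
  (2) * (5/2) = 5.
  (1/2) * (3) = 3/2.
  (-1) * (2) = -2.
Total: 5 + 3/2 - 2 = 9/2.

9/2


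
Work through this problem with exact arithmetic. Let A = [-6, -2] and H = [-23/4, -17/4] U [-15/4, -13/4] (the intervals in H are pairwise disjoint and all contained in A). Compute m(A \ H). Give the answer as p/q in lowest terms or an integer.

The ambient interval has length m(A) = -2 - (-6) = 4.
Since the holes are disjoint and sit inside A, by finite additivity
  m(H) = sum_i (b_i - a_i), and m(A \ H) = m(A) - m(H).
Computing the hole measures:
  m(H_1) = -17/4 - (-23/4) = 3/2.
  m(H_2) = -13/4 - (-15/4) = 1/2.
Summed: m(H) = 3/2 + 1/2 = 2.
So m(A \ H) = 4 - 2 = 2.

2


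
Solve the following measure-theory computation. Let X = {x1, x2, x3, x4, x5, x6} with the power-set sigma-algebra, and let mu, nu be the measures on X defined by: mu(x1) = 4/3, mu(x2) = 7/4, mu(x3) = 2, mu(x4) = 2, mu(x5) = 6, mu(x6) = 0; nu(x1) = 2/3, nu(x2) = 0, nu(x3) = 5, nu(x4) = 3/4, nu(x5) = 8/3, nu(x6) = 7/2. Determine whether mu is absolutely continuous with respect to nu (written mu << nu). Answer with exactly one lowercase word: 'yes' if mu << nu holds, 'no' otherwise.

mu << nu means: every nu-null measurable set is also mu-null; equivalently, for every atom x, if nu({x}) = 0 then mu({x}) = 0.
Checking each atom:
  x1: nu = 2/3 > 0 -> no constraint.
  x2: nu = 0, mu = 7/4 > 0 -> violates mu << nu.
  x3: nu = 5 > 0 -> no constraint.
  x4: nu = 3/4 > 0 -> no constraint.
  x5: nu = 8/3 > 0 -> no constraint.
  x6: nu = 7/2 > 0 -> no constraint.
The atom(s) x2 violate the condition (nu = 0 but mu > 0). Therefore mu is NOT absolutely continuous w.r.t. nu.

no


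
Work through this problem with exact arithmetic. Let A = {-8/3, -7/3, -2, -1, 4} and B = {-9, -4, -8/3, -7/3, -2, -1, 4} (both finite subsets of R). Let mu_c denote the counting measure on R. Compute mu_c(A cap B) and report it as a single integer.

Counting measure on a finite set equals cardinality. mu_c(A cap B) = |A cap B| (elements appearing in both).
Enumerating the elements of A that also lie in B gives 5 element(s).
So mu_c(A cap B) = 5.

5


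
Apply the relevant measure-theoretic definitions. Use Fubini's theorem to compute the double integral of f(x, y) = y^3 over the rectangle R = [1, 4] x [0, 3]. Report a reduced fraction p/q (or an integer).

f(x, y) is a tensor product of a function of x and a function of y, and both factors are bounded continuous (hence Lebesgue integrable) on the rectangle, so Fubini's theorem applies:
  integral_R f d(m x m) = (integral_a1^b1 1 dx) * (integral_a2^b2 y^3 dy).
Inner integral in x: integral_{1}^{4} 1 dx = (4^1 - 1^1)/1
  = 3.
Inner integral in y: integral_{0}^{3} y^3 dy = (3^4 - 0^4)/4
  = 81/4.
Product: (3) * (81/4) = 243/4.

243/4


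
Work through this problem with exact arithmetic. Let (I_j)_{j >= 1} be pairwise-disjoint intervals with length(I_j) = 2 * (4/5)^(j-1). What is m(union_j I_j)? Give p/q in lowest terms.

By countable additivity of the Lebesgue measure on pairwise disjoint measurable sets,
  m(union_{j >= 1} I_j) = sum_{j >= 1} m(I_j) = sum_{j >= 1} a * r^(j-1),
  with a = 2 and r = 4/5.
Since 0 < r = 4/5 < 1, the geometric series converges:
  sum_{j >= 1} a * r^(j-1) = a / (1 - r).
  = 2 / (1 - 4/5)
  = 2 / (1/5)
  = 10.

10


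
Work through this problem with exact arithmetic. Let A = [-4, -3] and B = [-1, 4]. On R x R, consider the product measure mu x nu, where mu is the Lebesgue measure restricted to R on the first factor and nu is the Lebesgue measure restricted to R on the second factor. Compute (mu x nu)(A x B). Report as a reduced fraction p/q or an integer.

For a measurable rectangle A x B, the product measure satisfies
  (mu x nu)(A x B) = mu(A) * nu(B).
  mu(A) = 1.
  nu(B) = 5.
  (mu x nu)(A x B) = 1 * 5 = 5.

5


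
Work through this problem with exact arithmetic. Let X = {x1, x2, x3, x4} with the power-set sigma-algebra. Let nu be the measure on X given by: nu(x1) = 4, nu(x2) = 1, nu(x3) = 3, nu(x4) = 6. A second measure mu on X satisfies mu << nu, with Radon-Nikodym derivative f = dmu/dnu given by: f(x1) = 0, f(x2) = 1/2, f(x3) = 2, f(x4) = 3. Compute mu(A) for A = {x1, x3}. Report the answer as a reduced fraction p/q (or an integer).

By the defining property of the Radon-Nikodym derivative, for every measurable set A,
  mu(A) = integral_A f dnu.
Since nu is a discrete measure concentrated on the atoms of X, the integral over A reduces to the sum
  mu(A) = sum_{x in A} f(x) * nu({x}).
Computing each term:
  x1: f(x1) * nu(x1) = 0 * 4 = 0.
  x3: f(x3) * nu(x3) = 2 * 3 = 6.
Summing: mu(A) = 0 + 6 = 6.

6


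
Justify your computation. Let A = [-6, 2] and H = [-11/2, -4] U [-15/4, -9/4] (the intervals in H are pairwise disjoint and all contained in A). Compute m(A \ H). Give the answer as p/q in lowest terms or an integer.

The ambient interval has length m(A) = 2 - (-6) = 8.
Since the holes are disjoint and sit inside A, by finite additivity
  m(H) = sum_i (b_i - a_i), and m(A \ H) = m(A) - m(H).
Computing the hole measures:
  m(H_1) = -4 - (-11/2) = 3/2.
  m(H_2) = -9/4 - (-15/4) = 3/2.
Summed: m(H) = 3/2 + 3/2 = 3.
So m(A \ H) = 8 - 3 = 5.

5


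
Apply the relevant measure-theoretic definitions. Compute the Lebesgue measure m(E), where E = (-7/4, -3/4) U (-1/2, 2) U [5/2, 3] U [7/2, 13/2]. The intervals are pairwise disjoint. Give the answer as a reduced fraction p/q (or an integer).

For pairwise disjoint intervals, m(union_i I_i) = sum_i m(I_i),
and m is invariant under swapping open/closed endpoints (single points have measure 0).
So m(E) = sum_i (b_i - a_i).
  I_1 has length -3/4 - (-7/4) = 1.
  I_2 has length 2 - (-1/2) = 5/2.
  I_3 has length 3 - 5/2 = 1/2.
  I_4 has length 13/2 - 7/2 = 3.
Summing:
  m(E) = 1 + 5/2 + 1/2 + 3 = 7.

7


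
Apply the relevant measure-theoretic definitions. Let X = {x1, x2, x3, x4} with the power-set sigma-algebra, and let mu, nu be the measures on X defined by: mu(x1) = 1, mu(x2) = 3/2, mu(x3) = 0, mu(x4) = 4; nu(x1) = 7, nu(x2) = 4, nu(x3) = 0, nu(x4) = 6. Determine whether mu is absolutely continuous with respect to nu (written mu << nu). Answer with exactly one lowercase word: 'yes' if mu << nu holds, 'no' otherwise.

mu << nu means: every nu-null measurable set is also mu-null; equivalently, for every atom x, if nu({x}) = 0 then mu({x}) = 0.
Checking each atom:
  x1: nu = 7 > 0 -> no constraint.
  x2: nu = 4 > 0 -> no constraint.
  x3: nu = 0, mu = 0 -> consistent with mu << nu.
  x4: nu = 6 > 0 -> no constraint.
No atom violates the condition. Therefore mu << nu.

yes


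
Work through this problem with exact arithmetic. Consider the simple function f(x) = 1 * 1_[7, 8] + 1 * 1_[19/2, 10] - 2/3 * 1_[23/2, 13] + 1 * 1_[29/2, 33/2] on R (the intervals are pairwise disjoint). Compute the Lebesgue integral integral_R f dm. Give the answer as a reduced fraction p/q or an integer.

For a simple function f = sum_i c_i * 1_{A_i} with disjoint A_i,
  integral f dm = sum_i c_i * m(A_i).
Lengths of the A_i:
  m(A_1) = 8 - 7 = 1.
  m(A_2) = 10 - 19/2 = 1/2.
  m(A_3) = 13 - 23/2 = 3/2.
  m(A_4) = 33/2 - 29/2 = 2.
Contributions c_i * m(A_i):
  (1) * (1) = 1.
  (1) * (1/2) = 1/2.
  (-2/3) * (3/2) = -1.
  (1) * (2) = 2.
Total: 1 + 1/2 - 1 + 2 = 5/2.

5/2


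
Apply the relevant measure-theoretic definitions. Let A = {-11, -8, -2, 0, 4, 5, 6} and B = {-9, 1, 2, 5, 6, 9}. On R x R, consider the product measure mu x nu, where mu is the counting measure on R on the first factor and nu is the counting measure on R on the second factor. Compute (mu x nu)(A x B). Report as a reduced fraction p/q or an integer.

For a measurable rectangle A x B, the product measure satisfies
  (mu x nu)(A x B) = mu(A) * nu(B).
  mu(A) = 7.
  nu(B) = 6.
  (mu x nu)(A x B) = 7 * 6 = 42.

42


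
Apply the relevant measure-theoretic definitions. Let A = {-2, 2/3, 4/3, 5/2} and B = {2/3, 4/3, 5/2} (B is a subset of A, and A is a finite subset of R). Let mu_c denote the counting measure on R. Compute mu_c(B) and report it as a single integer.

Counting measure assigns mu_c(E) = |E| (number of elements) when E is finite.
B has 3 element(s), so mu_c(B) = 3.

3


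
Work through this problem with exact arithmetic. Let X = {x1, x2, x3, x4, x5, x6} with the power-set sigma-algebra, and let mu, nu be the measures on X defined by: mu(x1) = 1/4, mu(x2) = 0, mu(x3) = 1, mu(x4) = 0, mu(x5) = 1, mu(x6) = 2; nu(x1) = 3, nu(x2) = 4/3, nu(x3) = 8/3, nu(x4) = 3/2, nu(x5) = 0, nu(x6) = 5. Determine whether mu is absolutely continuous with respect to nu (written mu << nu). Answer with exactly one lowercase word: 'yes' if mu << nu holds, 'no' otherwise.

mu << nu means: every nu-null measurable set is also mu-null; equivalently, for every atom x, if nu({x}) = 0 then mu({x}) = 0.
Checking each atom:
  x1: nu = 3 > 0 -> no constraint.
  x2: nu = 4/3 > 0 -> no constraint.
  x3: nu = 8/3 > 0 -> no constraint.
  x4: nu = 3/2 > 0 -> no constraint.
  x5: nu = 0, mu = 1 > 0 -> violates mu << nu.
  x6: nu = 5 > 0 -> no constraint.
The atom(s) x5 violate the condition (nu = 0 but mu > 0). Therefore mu is NOT absolutely continuous w.r.t. nu.

no


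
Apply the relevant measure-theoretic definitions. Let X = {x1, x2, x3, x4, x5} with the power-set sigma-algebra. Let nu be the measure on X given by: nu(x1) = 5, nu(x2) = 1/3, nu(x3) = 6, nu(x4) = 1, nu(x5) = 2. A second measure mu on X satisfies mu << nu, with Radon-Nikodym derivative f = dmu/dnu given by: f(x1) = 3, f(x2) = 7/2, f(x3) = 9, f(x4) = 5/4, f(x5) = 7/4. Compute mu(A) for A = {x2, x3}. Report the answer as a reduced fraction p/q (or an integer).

By the defining property of the Radon-Nikodym derivative, for every measurable set A,
  mu(A) = integral_A f dnu.
Since nu is a discrete measure concentrated on the atoms of X, the integral over A reduces to the sum
  mu(A) = sum_{x in A} f(x) * nu({x}).
Computing each term:
  x2: f(x2) * nu(x2) = 7/2 * 1/3 = 7/6.
  x3: f(x3) * nu(x3) = 9 * 6 = 54.
Summing: mu(A) = 7/6 + 54 = 331/6.

331/6


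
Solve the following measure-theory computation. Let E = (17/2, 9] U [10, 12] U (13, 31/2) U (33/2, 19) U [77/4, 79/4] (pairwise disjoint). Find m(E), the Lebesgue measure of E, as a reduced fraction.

For pairwise disjoint intervals, m(union_i I_i) = sum_i m(I_i),
and m is invariant under swapping open/closed endpoints (single points have measure 0).
So m(E) = sum_i (b_i - a_i).
  I_1 has length 9 - 17/2 = 1/2.
  I_2 has length 12 - 10 = 2.
  I_3 has length 31/2 - 13 = 5/2.
  I_4 has length 19 - 33/2 = 5/2.
  I_5 has length 79/4 - 77/4 = 1/2.
Summing:
  m(E) = 1/2 + 2 + 5/2 + 5/2 + 1/2 = 8.

8


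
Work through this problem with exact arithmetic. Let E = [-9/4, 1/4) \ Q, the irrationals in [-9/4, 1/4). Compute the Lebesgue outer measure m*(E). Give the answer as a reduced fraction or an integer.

The interval I = [-9/4, 1/4) has m(I) = 1/4 - (-9/4) = 5/2 (endpoints are measure-zero, so open/closed/half-open agree). Write I = (I cap Q) u (I \ Q). The rationals in I are countable, so m*(I cap Q) = 0 (cover each rational by intervals whose total length is arbitrarily small). By countable subadditivity m*(I) <= m*(I cap Q) + m*(I \ Q), hence m*(I \ Q) >= m(I) = 5/2. The reverse inequality m*(I \ Q) <= m*(I) = 5/2 is trivial since (I \ Q) is a subset of I. Therefore m*(I \ Q) = 5/2.

5/2


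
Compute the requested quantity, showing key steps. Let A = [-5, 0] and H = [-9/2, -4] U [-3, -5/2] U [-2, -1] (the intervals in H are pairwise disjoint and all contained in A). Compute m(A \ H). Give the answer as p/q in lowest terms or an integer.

The ambient interval has length m(A) = 0 - (-5) = 5.
Since the holes are disjoint and sit inside A, by finite additivity
  m(H) = sum_i (b_i - a_i), and m(A \ H) = m(A) - m(H).
Computing the hole measures:
  m(H_1) = -4 - (-9/2) = 1/2.
  m(H_2) = -5/2 - (-3) = 1/2.
  m(H_3) = -1 - (-2) = 1.
Summed: m(H) = 1/2 + 1/2 + 1 = 2.
So m(A \ H) = 5 - 2 = 3.

3


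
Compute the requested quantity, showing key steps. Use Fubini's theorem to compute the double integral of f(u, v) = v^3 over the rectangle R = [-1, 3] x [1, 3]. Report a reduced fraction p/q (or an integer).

f(u, v) is a tensor product of a function of u and a function of v, and both factors are bounded continuous (hence Lebesgue integrable) on the rectangle, so Fubini's theorem applies:
  integral_R f d(m x m) = (integral_a1^b1 1 du) * (integral_a2^b2 v^3 dv).
Inner integral in u: integral_{-1}^{3} 1 du = (3^1 - (-1)^1)/1
  = 4.
Inner integral in v: integral_{1}^{3} v^3 dv = (3^4 - 1^4)/4
  = 20.
Product: (4) * (20) = 80.

80


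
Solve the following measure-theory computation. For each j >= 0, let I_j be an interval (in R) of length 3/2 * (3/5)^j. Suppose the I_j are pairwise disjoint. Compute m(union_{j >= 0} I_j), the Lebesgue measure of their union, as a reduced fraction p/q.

By countable additivity of the Lebesgue measure on pairwise disjoint measurable sets,
  m(union_{j >= 0} I_j) = sum_{j >= 0} m(I_j) = sum_{j >= 0} a * r^j,
  with a = 3/2 and r = 3/5.
Since 0 < r = 3/5 < 1, the geometric series converges:
  sum_{j >= 0} a * r^j = a / (1 - r).
  = 3/2 / (1 - 3/5)
  = 3/2 / (2/5)
  = 15/4.

15/4


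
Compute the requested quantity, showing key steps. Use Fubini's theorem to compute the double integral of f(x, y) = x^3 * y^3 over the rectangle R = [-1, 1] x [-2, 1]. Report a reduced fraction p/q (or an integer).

f(x, y) is a tensor product of a function of x and a function of y, and both factors are bounded continuous (hence Lebesgue integrable) on the rectangle, so Fubini's theorem applies:
  integral_R f d(m x m) = (integral_a1^b1 x^3 dx) * (integral_a2^b2 y^3 dy).
Inner integral in x: integral_{-1}^{1} x^3 dx = (1^4 - (-1)^4)/4
  = 0.
Inner integral in y: integral_{-2}^{1} y^3 dy = (1^4 - (-2)^4)/4
  = -15/4.
Product: (0) * (-15/4) = 0.

0


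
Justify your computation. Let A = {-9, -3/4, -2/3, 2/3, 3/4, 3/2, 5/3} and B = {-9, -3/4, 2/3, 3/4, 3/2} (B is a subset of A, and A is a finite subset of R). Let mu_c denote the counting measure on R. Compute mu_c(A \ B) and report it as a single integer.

Counting measure assigns mu_c(E) = |E| (number of elements) when E is finite. For B subset A, A \ B is the set of elements of A not in B, so |A \ B| = |A| - |B|.
|A| = 7, |B| = 5, so mu_c(A \ B) = 7 - 5 = 2.

2


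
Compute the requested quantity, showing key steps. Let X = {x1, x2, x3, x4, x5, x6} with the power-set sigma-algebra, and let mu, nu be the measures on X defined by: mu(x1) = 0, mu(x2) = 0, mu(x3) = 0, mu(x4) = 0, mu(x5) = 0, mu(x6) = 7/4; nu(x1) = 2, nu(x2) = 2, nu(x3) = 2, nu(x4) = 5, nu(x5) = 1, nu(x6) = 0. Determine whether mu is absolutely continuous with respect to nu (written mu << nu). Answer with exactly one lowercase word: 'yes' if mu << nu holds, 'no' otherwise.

mu << nu means: every nu-null measurable set is also mu-null; equivalently, for every atom x, if nu({x}) = 0 then mu({x}) = 0.
Checking each atom:
  x1: nu = 2 > 0 -> no constraint.
  x2: nu = 2 > 0 -> no constraint.
  x3: nu = 2 > 0 -> no constraint.
  x4: nu = 5 > 0 -> no constraint.
  x5: nu = 1 > 0 -> no constraint.
  x6: nu = 0, mu = 7/4 > 0 -> violates mu << nu.
The atom(s) x6 violate the condition (nu = 0 but mu > 0). Therefore mu is NOT absolutely continuous w.r.t. nu.

no


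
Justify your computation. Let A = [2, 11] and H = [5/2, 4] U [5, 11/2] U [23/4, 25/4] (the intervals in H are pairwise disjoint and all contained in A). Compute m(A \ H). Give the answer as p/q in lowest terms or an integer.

The ambient interval has length m(A) = 11 - 2 = 9.
Since the holes are disjoint and sit inside A, by finite additivity
  m(H) = sum_i (b_i - a_i), and m(A \ H) = m(A) - m(H).
Computing the hole measures:
  m(H_1) = 4 - 5/2 = 3/2.
  m(H_2) = 11/2 - 5 = 1/2.
  m(H_3) = 25/4 - 23/4 = 1/2.
Summed: m(H) = 3/2 + 1/2 + 1/2 = 5/2.
So m(A \ H) = 9 - 5/2 = 13/2.

13/2


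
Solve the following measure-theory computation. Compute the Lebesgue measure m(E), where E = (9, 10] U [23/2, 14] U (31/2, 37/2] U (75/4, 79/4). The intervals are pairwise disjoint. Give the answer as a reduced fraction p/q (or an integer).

For pairwise disjoint intervals, m(union_i I_i) = sum_i m(I_i),
and m is invariant under swapping open/closed endpoints (single points have measure 0).
So m(E) = sum_i (b_i - a_i).
  I_1 has length 10 - 9 = 1.
  I_2 has length 14 - 23/2 = 5/2.
  I_3 has length 37/2 - 31/2 = 3.
  I_4 has length 79/4 - 75/4 = 1.
Summing:
  m(E) = 1 + 5/2 + 3 + 1 = 15/2.

15/2


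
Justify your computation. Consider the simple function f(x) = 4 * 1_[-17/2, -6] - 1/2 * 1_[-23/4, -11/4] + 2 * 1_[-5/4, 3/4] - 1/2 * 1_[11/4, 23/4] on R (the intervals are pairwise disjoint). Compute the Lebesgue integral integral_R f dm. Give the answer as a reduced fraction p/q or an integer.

For a simple function f = sum_i c_i * 1_{A_i} with disjoint A_i,
  integral f dm = sum_i c_i * m(A_i).
Lengths of the A_i:
  m(A_1) = -6 - (-17/2) = 5/2.
  m(A_2) = -11/4 - (-23/4) = 3.
  m(A_3) = 3/4 - (-5/4) = 2.
  m(A_4) = 23/4 - 11/4 = 3.
Contributions c_i * m(A_i):
  (4) * (5/2) = 10.
  (-1/2) * (3) = -3/2.
  (2) * (2) = 4.
  (-1/2) * (3) = -3/2.
Total: 10 - 3/2 + 4 - 3/2 = 11.

11


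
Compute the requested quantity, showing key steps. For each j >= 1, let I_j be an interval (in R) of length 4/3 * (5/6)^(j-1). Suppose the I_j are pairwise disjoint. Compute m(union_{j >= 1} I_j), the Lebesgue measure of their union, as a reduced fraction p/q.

By countable additivity of the Lebesgue measure on pairwise disjoint measurable sets,
  m(union_{j >= 1} I_j) = sum_{j >= 1} m(I_j) = sum_{j >= 1} a * r^(j-1),
  with a = 4/3 and r = 5/6.
Since 0 < r = 5/6 < 1, the geometric series converges:
  sum_{j >= 1} a * r^(j-1) = a / (1 - r).
  = 4/3 / (1 - 5/6)
  = 4/3 / (1/6)
  = 8.

8
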